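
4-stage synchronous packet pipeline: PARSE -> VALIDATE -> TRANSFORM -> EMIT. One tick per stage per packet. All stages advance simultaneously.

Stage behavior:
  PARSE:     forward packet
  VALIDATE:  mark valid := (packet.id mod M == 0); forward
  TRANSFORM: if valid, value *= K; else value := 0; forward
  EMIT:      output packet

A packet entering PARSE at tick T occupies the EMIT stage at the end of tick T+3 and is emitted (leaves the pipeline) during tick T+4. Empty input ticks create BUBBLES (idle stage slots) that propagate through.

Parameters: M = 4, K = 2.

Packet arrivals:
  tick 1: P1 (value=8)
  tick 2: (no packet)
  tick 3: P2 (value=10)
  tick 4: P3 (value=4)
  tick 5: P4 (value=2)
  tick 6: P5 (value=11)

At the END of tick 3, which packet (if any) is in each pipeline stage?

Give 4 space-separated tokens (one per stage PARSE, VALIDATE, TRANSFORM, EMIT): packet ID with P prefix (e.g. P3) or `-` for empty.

Answer: P2 - P1 -

Derivation:
Tick 1: [PARSE:P1(v=8,ok=F), VALIDATE:-, TRANSFORM:-, EMIT:-] out:-; in:P1
Tick 2: [PARSE:-, VALIDATE:P1(v=8,ok=F), TRANSFORM:-, EMIT:-] out:-; in:-
Tick 3: [PARSE:P2(v=10,ok=F), VALIDATE:-, TRANSFORM:P1(v=0,ok=F), EMIT:-] out:-; in:P2
At end of tick 3: ['P2', '-', 'P1', '-']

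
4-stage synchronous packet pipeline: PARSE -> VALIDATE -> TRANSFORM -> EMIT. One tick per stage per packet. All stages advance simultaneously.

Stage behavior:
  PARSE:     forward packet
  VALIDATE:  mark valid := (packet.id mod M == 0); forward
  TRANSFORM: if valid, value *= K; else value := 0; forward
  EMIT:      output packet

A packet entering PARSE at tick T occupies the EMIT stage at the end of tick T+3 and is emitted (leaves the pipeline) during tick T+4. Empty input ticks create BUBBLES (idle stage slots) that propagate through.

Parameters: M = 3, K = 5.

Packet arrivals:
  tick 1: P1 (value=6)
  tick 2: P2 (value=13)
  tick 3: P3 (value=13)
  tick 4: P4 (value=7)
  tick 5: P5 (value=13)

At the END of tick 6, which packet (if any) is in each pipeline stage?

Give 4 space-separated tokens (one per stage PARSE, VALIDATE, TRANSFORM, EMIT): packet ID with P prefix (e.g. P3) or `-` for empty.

Answer: - P5 P4 P3

Derivation:
Tick 1: [PARSE:P1(v=6,ok=F), VALIDATE:-, TRANSFORM:-, EMIT:-] out:-; in:P1
Tick 2: [PARSE:P2(v=13,ok=F), VALIDATE:P1(v=6,ok=F), TRANSFORM:-, EMIT:-] out:-; in:P2
Tick 3: [PARSE:P3(v=13,ok=F), VALIDATE:P2(v=13,ok=F), TRANSFORM:P1(v=0,ok=F), EMIT:-] out:-; in:P3
Tick 4: [PARSE:P4(v=7,ok=F), VALIDATE:P3(v=13,ok=T), TRANSFORM:P2(v=0,ok=F), EMIT:P1(v=0,ok=F)] out:-; in:P4
Tick 5: [PARSE:P5(v=13,ok=F), VALIDATE:P4(v=7,ok=F), TRANSFORM:P3(v=65,ok=T), EMIT:P2(v=0,ok=F)] out:P1(v=0); in:P5
Tick 6: [PARSE:-, VALIDATE:P5(v=13,ok=F), TRANSFORM:P4(v=0,ok=F), EMIT:P3(v=65,ok=T)] out:P2(v=0); in:-
At end of tick 6: ['-', 'P5', 'P4', 'P3']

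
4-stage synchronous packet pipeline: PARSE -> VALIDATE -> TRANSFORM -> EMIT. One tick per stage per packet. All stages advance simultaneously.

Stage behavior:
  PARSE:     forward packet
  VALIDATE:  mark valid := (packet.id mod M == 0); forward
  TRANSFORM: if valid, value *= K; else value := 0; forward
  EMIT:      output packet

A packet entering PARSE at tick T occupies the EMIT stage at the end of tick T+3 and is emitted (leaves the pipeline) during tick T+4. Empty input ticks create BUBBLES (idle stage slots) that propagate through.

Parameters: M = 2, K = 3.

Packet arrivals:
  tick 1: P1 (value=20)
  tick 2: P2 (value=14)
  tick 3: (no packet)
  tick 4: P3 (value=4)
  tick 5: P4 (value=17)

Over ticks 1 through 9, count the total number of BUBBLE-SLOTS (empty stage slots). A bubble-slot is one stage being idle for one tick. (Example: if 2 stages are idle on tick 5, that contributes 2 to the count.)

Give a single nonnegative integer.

Answer: 20

Derivation:
Tick 1: [PARSE:P1(v=20,ok=F), VALIDATE:-, TRANSFORM:-, EMIT:-] out:-; bubbles=3
Tick 2: [PARSE:P2(v=14,ok=F), VALIDATE:P1(v=20,ok=F), TRANSFORM:-, EMIT:-] out:-; bubbles=2
Tick 3: [PARSE:-, VALIDATE:P2(v=14,ok=T), TRANSFORM:P1(v=0,ok=F), EMIT:-] out:-; bubbles=2
Tick 4: [PARSE:P3(v=4,ok=F), VALIDATE:-, TRANSFORM:P2(v=42,ok=T), EMIT:P1(v=0,ok=F)] out:-; bubbles=1
Tick 5: [PARSE:P4(v=17,ok=F), VALIDATE:P3(v=4,ok=F), TRANSFORM:-, EMIT:P2(v=42,ok=T)] out:P1(v=0); bubbles=1
Tick 6: [PARSE:-, VALIDATE:P4(v=17,ok=T), TRANSFORM:P3(v=0,ok=F), EMIT:-] out:P2(v=42); bubbles=2
Tick 7: [PARSE:-, VALIDATE:-, TRANSFORM:P4(v=51,ok=T), EMIT:P3(v=0,ok=F)] out:-; bubbles=2
Tick 8: [PARSE:-, VALIDATE:-, TRANSFORM:-, EMIT:P4(v=51,ok=T)] out:P3(v=0); bubbles=3
Tick 9: [PARSE:-, VALIDATE:-, TRANSFORM:-, EMIT:-] out:P4(v=51); bubbles=4
Total bubble-slots: 20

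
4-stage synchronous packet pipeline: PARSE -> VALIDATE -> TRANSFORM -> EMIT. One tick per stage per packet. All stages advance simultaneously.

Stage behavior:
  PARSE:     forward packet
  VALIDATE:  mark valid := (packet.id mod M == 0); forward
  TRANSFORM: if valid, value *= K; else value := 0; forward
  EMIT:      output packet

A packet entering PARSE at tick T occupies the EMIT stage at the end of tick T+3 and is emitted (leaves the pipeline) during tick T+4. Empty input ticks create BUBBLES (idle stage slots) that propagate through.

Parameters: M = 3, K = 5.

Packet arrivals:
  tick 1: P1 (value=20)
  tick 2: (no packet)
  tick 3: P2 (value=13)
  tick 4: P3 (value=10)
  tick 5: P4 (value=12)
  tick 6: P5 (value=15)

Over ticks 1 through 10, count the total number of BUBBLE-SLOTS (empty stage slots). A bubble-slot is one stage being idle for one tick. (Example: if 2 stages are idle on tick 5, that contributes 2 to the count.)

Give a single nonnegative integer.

Tick 1: [PARSE:P1(v=20,ok=F), VALIDATE:-, TRANSFORM:-, EMIT:-] out:-; bubbles=3
Tick 2: [PARSE:-, VALIDATE:P1(v=20,ok=F), TRANSFORM:-, EMIT:-] out:-; bubbles=3
Tick 3: [PARSE:P2(v=13,ok=F), VALIDATE:-, TRANSFORM:P1(v=0,ok=F), EMIT:-] out:-; bubbles=2
Tick 4: [PARSE:P3(v=10,ok=F), VALIDATE:P2(v=13,ok=F), TRANSFORM:-, EMIT:P1(v=0,ok=F)] out:-; bubbles=1
Tick 5: [PARSE:P4(v=12,ok=F), VALIDATE:P3(v=10,ok=T), TRANSFORM:P2(v=0,ok=F), EMIT:-] out:P1(v=0); bubbles=1
Tick 6: [PARSE:P5(v=15,ok=F), VALIDATE:P4(v=12,ok=F), TRANSFORM:P3(v=50,ok=T), EMIT:P2(v=0,ok=F)] out:-; bubbles=0
Tick 7: [PARSE:-, VALIDATE:P5(v=15,ok=F), TRANSFORM:P4(v=0,ok=F), EMIT:P3(v=50,ok=T)] out:P2(v=0); bubbles=1
Tick 8: [PARSE:-, VALIDATE:-, TRANSFORM:P5(v=0,ok=F), EMIT:P4(v=0,ok=F)] out:P3(v=50); bubbles=2
Tick 9: [PARSE:-, VALIDATE:-, TRANSFORM:-, EMIT:P5(v=0,ok=F)] out:P4(v=0); bubbles=3
Tick 10: [PARSE:-, VALIDATE:-, TRANSFORM:-, EMIT:-] out:P5(v=0); bubbles=4
Total bubble-slots: 20

Answer: 20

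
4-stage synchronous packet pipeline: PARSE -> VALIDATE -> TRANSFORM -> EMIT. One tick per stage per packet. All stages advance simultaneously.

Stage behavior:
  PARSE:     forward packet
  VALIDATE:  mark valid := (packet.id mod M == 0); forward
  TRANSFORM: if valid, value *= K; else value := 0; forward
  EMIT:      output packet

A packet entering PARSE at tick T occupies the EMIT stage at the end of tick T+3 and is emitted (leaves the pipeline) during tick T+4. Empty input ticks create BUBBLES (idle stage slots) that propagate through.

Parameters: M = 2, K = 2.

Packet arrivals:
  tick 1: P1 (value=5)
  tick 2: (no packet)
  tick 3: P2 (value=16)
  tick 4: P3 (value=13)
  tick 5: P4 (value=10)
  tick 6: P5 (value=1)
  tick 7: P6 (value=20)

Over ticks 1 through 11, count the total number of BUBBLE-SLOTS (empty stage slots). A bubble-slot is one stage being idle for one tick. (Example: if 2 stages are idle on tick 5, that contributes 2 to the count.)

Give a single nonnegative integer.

Tick 1: [PARSE:P1(v=5,ok=F), VALIDATE:-, TRANSFORM:-, EMIT:-] out:-; bubbles=3
Tick 2: [PARSE:-, VALIDATE:P1(v=5,ok=F), TRANSFORM:-, EMIT:-] out:-; bubbles=3
Tick 3: [PARSE:P2(v=16,ok=F), VALIDATE:-, TRANSFORM:P1(v=0,ok=F), EMIT:-] out:-; bubbles=2
Tick 4: [PARSE:P3(v=13,ok=F), VALIDATE:P2(v=16,ok=T), TRANSFORM:-, EMIT:P1(v=0,ok=F)] out:-; bubbles=1
Tick 5: [PARSE:P4(v=10,ok=F), VALIDATE:P3(v=13,ok=F), TRANSFORM:P2(v=32,ok=T), EMIT:-] out:P1(v=0); bubbles=1
Tick 6: [PARSE:P5(v=1,ok=F), VALIDATE:P4(v=10,ok=T), TRANSFORM:P3(v=0,ok=F), EMIT:P2(v=32,ok=T)] out:-; bubbles=0
Tick 7: [PARSE:P6(v=20,ok=F), VALIDATE:P5(v=1,ok=F), TRANSFORM:P4(v=20,ok=T), EMIT:P3(v=0,ok=F)] out:P2(v=32); bubbles=0
Tick 8: [PARSE:-, VALIDATE:P6(v=20,ok=T), TRANSFORM:P5(v=0,ok=F), EMIT:P4(v=20,ok=T)] out:P3(v=0); bubbles=1
Tick 9: [PARSE:-, VALIDATE:-, TRANSFORM:P6(v=40,ok=T), EMIT:P5(v=0,ok=F)] out:P4(v=20); bubbles=2
Tick 10: [PARSE:-, VALIDATE:-, TRANSFORM:-, EMIT:P6(v=40,ok=T)] out:P5(v=0); bubbles=3
Tick 11: [PARSE:-, VALIDATE:-, TRANSFORM:-, EMIT:-] out:P6(v=40); bubbles=4
Total bubble-slots: 20

Answer: 20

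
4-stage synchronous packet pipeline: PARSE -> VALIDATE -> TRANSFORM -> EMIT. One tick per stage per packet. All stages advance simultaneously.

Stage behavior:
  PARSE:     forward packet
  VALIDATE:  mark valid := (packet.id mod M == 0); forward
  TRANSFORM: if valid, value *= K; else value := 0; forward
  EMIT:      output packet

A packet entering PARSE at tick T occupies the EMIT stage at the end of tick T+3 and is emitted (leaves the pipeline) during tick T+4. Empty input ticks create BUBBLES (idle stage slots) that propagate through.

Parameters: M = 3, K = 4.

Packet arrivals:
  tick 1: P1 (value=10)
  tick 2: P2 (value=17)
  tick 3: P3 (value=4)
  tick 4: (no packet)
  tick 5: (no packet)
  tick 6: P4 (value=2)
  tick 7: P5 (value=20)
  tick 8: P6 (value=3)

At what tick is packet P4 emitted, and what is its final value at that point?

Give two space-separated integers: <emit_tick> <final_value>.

Tick 1: [PARSE:P1(v=10,ok=F), VALIDATE:-, TRANSFORM:-, EMIT:-] out:-; in:P1
Tick 2: [PARSE:P2(v=17,ok=F), VALIDATE:P1(v=10,ok=F), TRANSFORM:-, EMIT:-] out:-; in:P2
Tick 3: [PARSE:P3(v=4,ok=F), VALIDATE:P2(v=17,ok=F), TRANSFORM:P1(v=0,ok=F), EMIT:-] out:-; in:P3
Tick 4: [PARSE:-, VALIDATE:P3(v=4,ok=T), TRANSFORM:P2(v=0,ok=F), EMIT:P1(v=0,ok=F)] out:-; in:-
Tick 5: [PARSE:-, VALIDATE:-, TRANSFORM:P3(v=16,ok=T), EMIT:P2(v=0,ok=F)] out:P1(v=0); in:-
Tick 6: [PARSE:P4(v=2,ok=F), VALIDATE:-, TRANSFORM:-, EMIT:P3(v=16,ok=T)] out:P2(v=0); in:P4
Tick 7: [PARSE:P5(v=20,ok=F), VALIDATE:P4(v=2,ok=F), TRANSFORM:-, EMIT:-] out:P3(v=16); in:P5
Tick 8: [PARSE:P6(v=3,ok=F), VALIDATE:P5(v=20,ok=F), TRANSFORM:P4(v=0,ok=F), EMIT:-] out:-; in:P6
Tick 9: [PARSE:-, VALIDATE:P6(v=3,ok=T), TRANSFORM:P5(v=0,ok=F), EMIT:P4(v=0,ok=F)] out:-; in:-
Tick 10: [PARSE:-, VALIDATE:-, TRANSFORM:P6(v=12,ok=T), EMIT:P5(v=0,ok=F)] out:P4(v=0); in:-
Tick 11: [PARSE:-, VALIDATE:-, TRANSFORM:-, EMIT:P6(v=12,ok=T)] out:P5(v=0); in:-
Tick 12: [PARSE:-, VALIDATE:-, TRANSFORM:-, EMIT:-] out:P6(v=12); in:-
P4: arrives tick 6, valid=False (id=4, id%3=1), emit tick 10, final value 0

Answer: 10 0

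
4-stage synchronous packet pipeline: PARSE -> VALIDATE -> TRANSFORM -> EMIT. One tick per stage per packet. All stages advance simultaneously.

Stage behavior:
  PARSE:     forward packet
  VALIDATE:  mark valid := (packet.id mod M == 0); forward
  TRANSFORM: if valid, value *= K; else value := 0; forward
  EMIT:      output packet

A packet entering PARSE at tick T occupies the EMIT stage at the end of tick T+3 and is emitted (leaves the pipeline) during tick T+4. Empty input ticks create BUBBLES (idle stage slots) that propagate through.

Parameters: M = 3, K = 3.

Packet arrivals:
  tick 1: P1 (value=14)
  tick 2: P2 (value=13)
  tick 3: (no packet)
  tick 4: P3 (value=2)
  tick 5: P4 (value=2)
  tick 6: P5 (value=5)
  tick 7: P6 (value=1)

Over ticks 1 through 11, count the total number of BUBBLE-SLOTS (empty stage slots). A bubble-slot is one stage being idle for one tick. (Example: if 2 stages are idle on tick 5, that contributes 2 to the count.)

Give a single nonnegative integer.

Tick 1: [PARSE:P1(v=14,ok=F), VALIDATE:-, TRANSFORM:-, EMIT:-] out:-; bubbles=3
Tick 2: [PARSE:P2(v=13,ok=F), VALIDATE:P1(v=14,ok=F), TRANSFORM:-, EMIT:-] out:-; bubbles=2
Tick 3: [PARSE:-, VALIDATE:P2(v=13,ok=F), TRANSFORM:P1(v=0,ok=F), EMIT:-] out:-; bubbles=2
Tick 4: [PARSE:P3(v=2,ok=F), VALIDATE:-, TRANSFORM:P2(v=0,ok=F), EMIT:P1(v=0,ok=F)] out:-; bubbles=1
Tick 5: [PARSE:P4(v=2,ok=F), VALIDATE:P3(v=2,ok=T), TRANSFORM:-, EMIT:P2(v=0,ok=F)] out:P1(v=0); bubbles=1
Tick 6: [PARSE:P5(v=5,ok=F), VALIDATE:P4(v=2,ok=F), TRANSFORM:P3(v=6,ok=T), EMIT:-] out:P2(v=0); bubbles=1
Tick 7: [PARSE:P6(v=1,ok=F), VALIDATE:P5(v=5,ok=F), TRANSFORM:P4(v=0,ok=F), EMIT:P3(v=6,ok=T)] out:-; bubbles=0
Tick 8: [PARSE:-, VALIDATE:P6(v=1,ok=T), TRANSFORM:P5(v=0,ok=F), EMIT:P4(v=0,ok=F)] out:P3(v=6); bubbles=1
Tick 9: [PARSE:-, VALIDATE:-, TRANSFORM:P6(v=3,ok=T), EMIT:P5(v=0,ok=F)] out:P4(v=0); bubbles=2
Tick 10: [PARSE:-, VALIDATE:-, TRANSFORM:-, EMIT:P6(v=3,ok=T)] out:P5(v=0); bubbles=3
Tick 11: [PARSE:-, VALIDATE:-, TRANSFORM:-, EMIT:-] out:P6(v=3); bubbles=4
Total bubble-slots: 20

Answer: 20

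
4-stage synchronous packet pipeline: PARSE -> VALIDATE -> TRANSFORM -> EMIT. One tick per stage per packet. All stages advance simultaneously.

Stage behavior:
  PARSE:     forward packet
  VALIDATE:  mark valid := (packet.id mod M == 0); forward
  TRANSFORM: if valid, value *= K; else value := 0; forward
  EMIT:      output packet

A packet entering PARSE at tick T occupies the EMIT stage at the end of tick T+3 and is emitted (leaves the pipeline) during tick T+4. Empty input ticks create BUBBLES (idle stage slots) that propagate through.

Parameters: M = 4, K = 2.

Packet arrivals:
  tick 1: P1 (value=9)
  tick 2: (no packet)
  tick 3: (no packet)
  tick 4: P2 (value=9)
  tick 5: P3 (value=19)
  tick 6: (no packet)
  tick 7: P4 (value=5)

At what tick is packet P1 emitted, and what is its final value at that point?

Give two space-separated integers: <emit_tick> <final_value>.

Tick 1: [PARSE:P1(v=9,ok=F), VALIDATE:-, TRANSFORM:-, EMIT:-] out:-; in:P1
Tick 2: [PARSE:-, VALIDATE:P1(v=9,ok=F), TRANSFORM:-, EMIT:-] out:-; in:-
Tick 3: [PARSE:-, VALIDATE:-, TRANSFORM:P1(v=0,ok=F), EMIT:-] out:-; in:-
Tick 4: [PARSE:P2(v=9,ok=F), VALIDATE:-, TRANSFORM:-, EMIT:P1(v=0,ok=F)] out:-; in:P2
Tick 5: [PARSE:P3(v=19,ok=F), VALIDATE:P2(v=9,ok=F), TRANSFORM:-, EMIT:-] out:P1(v=0); in:P3
Tick 6: [PARSE:-, VALIDATE:P3(v=19,ok=F), TRANSFORM:P2(v=0,ok=F), EMIT:-] out:-; in:-
Tick 7: [PARSE:P4(v=5,ok=F), VALIDATE:-, TRANSFORM:P3(v=0,ok=F), EMIT:P2(v=0,ok=F)] out:-; in:P4
Tick 8: [PARSE:-, VALIDATE:P4(v=5,ok=T), TRANSFORM:-, EMIT:P3(v=0,ok=F)] out:P2(v=0); in:-
Tick 9: [PARSE:-, VALIDATE:-, TRANSFORM:P4(v=10,ok=T), EMIT:-] out:P3(v=0); in:-
Tick 10: [PARSE:-, VALIDATE:-, TRANSFORM:-, EMIT:P4(v=10,ok=T)] out:-; in:-
Tick 11: [PARSE:-, VALIDATE:-, TRANSFORM:-, EMIT:-] out:P4(v=10); in:-
P1: arrives tick 1, valid=False (id=1, id%4=1), emit tick 5, final value 0

Answer: 5 0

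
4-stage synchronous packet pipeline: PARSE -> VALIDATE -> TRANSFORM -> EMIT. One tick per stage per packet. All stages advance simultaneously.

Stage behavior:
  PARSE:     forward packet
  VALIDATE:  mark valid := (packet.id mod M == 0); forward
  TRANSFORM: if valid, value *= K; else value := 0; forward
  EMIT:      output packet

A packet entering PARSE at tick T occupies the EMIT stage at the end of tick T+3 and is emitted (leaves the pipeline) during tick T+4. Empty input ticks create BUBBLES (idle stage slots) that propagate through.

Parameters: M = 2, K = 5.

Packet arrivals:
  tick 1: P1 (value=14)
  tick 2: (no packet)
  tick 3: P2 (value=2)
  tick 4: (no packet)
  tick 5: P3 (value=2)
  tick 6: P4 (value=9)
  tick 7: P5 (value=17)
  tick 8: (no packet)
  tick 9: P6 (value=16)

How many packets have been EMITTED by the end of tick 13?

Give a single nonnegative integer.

Answer: 6

Derivation:
Tick 1: [PARSE:P1(v=14,ok=F), VALIDATE:-, TRANSFORM:-, EMIT:-] out:-; in:P1
Tick 2: [PARSE:-, VALIDATE:P1(v=14,ok=F), TRANSFORM:-, EMIT:-] out:-; in:-
Tick 3: [PARSE:P2(v=2,ok=F), VALIDATE:-, TRANSFORM:P1(v=0,ok=F), EMIT:-] out:-; in:P2
Tick 4: [PARSE:-, VALIDATE:P2(v=2,ok=T), TRANSFORM:-, EMIT:P1(v=0,ok=F)] out:-; in:-
Tick 5: [PARSE:P3(v=2,ok=F), VALIDATE:-, TRANSFORM:P2(v=10,ok=T), EMIT:-] out:P1(v=0); in:P3
Tick 6: [PARSE:P4(v=9,ok=F), VALIDATE:P3(v=2,ok=F), TRANSFORM:-, EMIT:P2(v=10,ok=T)] out:-; in:P4
Tick 7: [PARSE:P5(v=17,ok=F), VALIDATE:P4(v=9,ok=T), TRANSFORM:P3(v=0,ok=F), EMIT:-] out:P2(v=10); in:P5
Tick 8: [PARSE:-, VALIDATE:P5(v=17,ok=F), TRANSFORM:P4(v=45,ok=T), EMIT:P3(v=0,ok=F)] out:-; in:-
Tick 9: [PARSE:P6(v=16,ok=F), VALIDATE:-, TRANSFORM:P5(v=0,ok=F), EMIT:P4(v=45,ok=T)] out:P3(v=0); in:P6
Tick 10: [PARSE:-, VALIDATE:P6(v=16,ok=T), TRANSFORM:-, EMIT:P5(v=0,ok=F)] out:P4(v=45); in:-
Tick 11: [PARSE:-, VALIDATE:-, TRANSFORM:P6(v=80,ok=T), EMIT:-] out:P5(v=0); in:-
Tick 12: [PARSE:-, VALIDATE:-, TRANSFORM:-, EMIT:P6(v=80,ok=T)] out:-; in:-
Tick 13: [PARSE:-, VALIDATE:-, TRANSFORM:-, EMIT:-] out:P6(v=80); in:-
Emitted by tick 13: ['P1', 'P2', 'P3', 'P4', 'P5', 'P6']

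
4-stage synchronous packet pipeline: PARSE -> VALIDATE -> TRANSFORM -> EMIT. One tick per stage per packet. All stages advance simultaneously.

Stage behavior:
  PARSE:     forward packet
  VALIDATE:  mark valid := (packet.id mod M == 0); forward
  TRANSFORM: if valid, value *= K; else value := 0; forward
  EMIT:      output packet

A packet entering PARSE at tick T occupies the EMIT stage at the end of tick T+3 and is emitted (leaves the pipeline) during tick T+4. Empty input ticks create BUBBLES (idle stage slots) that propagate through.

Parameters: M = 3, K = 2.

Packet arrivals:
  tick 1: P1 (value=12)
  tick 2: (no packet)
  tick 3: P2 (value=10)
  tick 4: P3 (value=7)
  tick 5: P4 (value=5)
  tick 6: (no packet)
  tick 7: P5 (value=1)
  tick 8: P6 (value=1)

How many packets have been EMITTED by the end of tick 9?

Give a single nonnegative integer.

Tick 1: [PARSE:P1(v=12,ok=F), VALIDATE:-, TRANSFORM:-, EMIT:-] out:-; in:P1
Tick 2: [PARSE:-, VALIDATE:P1(v=12,ok=F), TRANSFORM:-, EMIT:-] out:-; in:-
Tick 3: [PARSE:P2(v=10,ok=F), VALIDATE:-, TRANSFORM:P1(v=0,ok=F), EMIT:-] out:-; in:P2
Tick 4: [PARSE:P3(v=7,ok=F), VALIDATE:P2(v=10,ok=F), TRANSFORM:-, EMIT:P1(v=0,ok=F)] out:-; in:P3
Tick 5: [PARSE:P4(v=5,ok=F), VALIDATE:P3(v=7,ok=T), TRANSFORM:P2(v=0,ok=F), EMIT:-] out:P1(v=0); in:P4
Tick 6: [PARSE:-, VALIDATE:P4(v=5,ok=F), TRANSFORM:P3(v=14,ok=T), EMIT:P2(v=0,ok=F)] out:-; in:-
Tick 7: [PARSE:P5(v=1,ok=F), VALIDATE:-, TRANSFORM:P4(v=0,ok=F), EMIT:P3(v=14,ok=T)] out:P2(v=0); in:P5
Tick 8: [PARSE:P6(v=1,ok=F), VALIDATE:P5(v=1,ok=F), TRANSFORM:-, EMIT:P4(v=0,ok=F)] out:P3(v=14); in:P6
Tick 9: [PARSE:-, VALIDATE:P6(v=1,ok=T), TRANSFORM:P5(v=0,ok=F), EMIT:-] out:P4(v=0); in:-
Emitted by tick 9: ['P1', 'P2', 'P3', 'P4']

Answer: 4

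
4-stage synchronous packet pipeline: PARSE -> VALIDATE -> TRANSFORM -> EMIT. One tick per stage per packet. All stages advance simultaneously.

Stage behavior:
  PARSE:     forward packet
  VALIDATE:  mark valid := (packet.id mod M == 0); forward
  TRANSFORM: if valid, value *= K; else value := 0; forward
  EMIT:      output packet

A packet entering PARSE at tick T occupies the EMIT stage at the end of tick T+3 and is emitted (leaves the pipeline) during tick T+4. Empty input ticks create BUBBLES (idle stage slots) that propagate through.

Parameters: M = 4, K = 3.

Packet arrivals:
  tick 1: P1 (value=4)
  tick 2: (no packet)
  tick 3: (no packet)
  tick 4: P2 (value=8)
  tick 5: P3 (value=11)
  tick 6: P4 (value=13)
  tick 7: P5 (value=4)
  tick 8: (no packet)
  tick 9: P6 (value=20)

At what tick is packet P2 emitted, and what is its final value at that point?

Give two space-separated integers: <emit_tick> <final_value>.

Answer: 8 0

Derivation:
Tick 1: [PARSE:P1(v=4,ok=F), VALIDATE:-, TRANSFORM:-, EMIT:-] out:-; in:P1
Tick 2: [PARSE:-, VALIDATE:P1(v=4,ok=F), TRANSFORM:-, EMIT:-] out:-; in:-
Tick 3: [PARSE:-, VALIDATE:-, TRANSFORM:P1(v=0,ok=F), EMIT:-] out:-; in:-
Tick 4: [PARSE:P2(v=8,ok=F), VALIDATE:-, TRANSFORM:-, EMIT:P1(v=0,ok=F)] out:-; in:P2
Tick 5: [PARSE:P3(v=11,ok=F), VALIDATE:P2(v=8,ok=F), TRANSFORM:-, EMIT:-] out:P1(v=0); in:P3
Tick 6: [PARSE:P4(v=13,ok=F), VALIDATE:P3(v=11,ok=F), TRANSFORM:P2(v=0,ok=F), EMIT:-] out:-; in:P4
Tick 7: [PARSE:P5(v=4,ok=F), VALIDATE:P4(v=13,ok=T), TRANSFORM:P3(v=0,ok=F), EMIT:P2(v=0,ok=F)] out:-; in:P5
Tick 8: [PARSE:-, VALIDATE:P5(v=4,ok=F), TRANSFORM:P4(v=39,ok=T), EMIT:P3(v=0,ok=F)] out:P2(v=0); in:-
Tick 9: [PARSE:P6(v=20,ok=F), VALIDATE:-, TRANSFORM:P5(v=0,ok=F), EMIT:P4(v=39,ok=T)] out:P3(v=0); in:P6
Tick 10: [PARSE:-, VALIDATE:P6(v=20,ok=F), TRANSFORM:-, EMIT:P5(v=0,ok=F)] out:P4(v=39); in:-
Tick 11: [PARSE:-, VALIDATE:-, TRANSFORM:P6(v=0,ok=F), EMIT:-] out:P5(v=0); in:-
Tick 12: [PARSE:-, VALIDATE:-, TRANSFORM:-, EMIT:P6(v=0,ok=F)] out:-; in:-
Tick 13: [PARSE:-, VALIDATE:-, TRANSFORM:-, EMIT:-] out:P6(v=0); in:-
P2: arrives tick 4, valid=False (id=2, id%4=2), emit tick 8, final value 0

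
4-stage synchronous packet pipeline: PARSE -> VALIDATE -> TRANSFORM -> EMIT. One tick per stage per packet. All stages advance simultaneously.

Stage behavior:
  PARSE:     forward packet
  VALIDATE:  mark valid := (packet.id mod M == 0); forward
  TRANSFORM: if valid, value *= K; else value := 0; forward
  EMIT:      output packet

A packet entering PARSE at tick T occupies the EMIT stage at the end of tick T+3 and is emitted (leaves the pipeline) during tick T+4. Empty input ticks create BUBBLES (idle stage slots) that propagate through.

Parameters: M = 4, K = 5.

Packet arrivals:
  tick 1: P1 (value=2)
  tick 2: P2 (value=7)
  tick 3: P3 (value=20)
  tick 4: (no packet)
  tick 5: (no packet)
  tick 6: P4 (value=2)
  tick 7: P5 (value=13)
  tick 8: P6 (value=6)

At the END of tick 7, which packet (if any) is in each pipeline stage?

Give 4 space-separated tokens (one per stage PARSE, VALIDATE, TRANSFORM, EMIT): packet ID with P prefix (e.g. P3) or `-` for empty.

Answer: P5 P4 - -

Derivation:
Tick 1: [PARSE:P1(v=2,ok=F), VALIDATE:-, TRANSFORM:-, EMIT:-] out:-; in:P1
Tick 2: [PARSE:P2(v=7,ok=F), VALIDATE:P1(v=2,ok=F), TRANSFORM:-, EMIT:-] out:-; in:P2
Tick 3: [PARSE:P3(v=20,ok=F), VALIDATE:P2(v=7,ok=F), TRANSFORM:P1(v=0,ok=F), EMIT:-] out:-; in:P3
Tick 4: [PARSE:-, VALIDATE:P3(v=20,ok=F), TRANSFORM:P2(v=0,ok=F), EMIT:P1(v=0,ok=F)] out:-; in:-
Tick 5: [PARSE:-, VALIDATE:-, TRANSFORM:P3(v=0,ok=F), EMIT:P2(v=0,ok=F)] out:P1(v=0); in:-
Tick 6: [PARSE:P4(v=2,ok=F), VALIDATE:-, TRANSFORM:-, EMIT:P3(v=0,ok=F)] out:P2(v=0); in:P4
Tick 7: [PARSE:P5(v=13,ok=F), VALIDATE:P4(v=2,ok=T), TRANSFORM:-, EMIT:-] out:P3(v=0); in:P5
At end of tick 7: ['P5', 'P4', '-', '-']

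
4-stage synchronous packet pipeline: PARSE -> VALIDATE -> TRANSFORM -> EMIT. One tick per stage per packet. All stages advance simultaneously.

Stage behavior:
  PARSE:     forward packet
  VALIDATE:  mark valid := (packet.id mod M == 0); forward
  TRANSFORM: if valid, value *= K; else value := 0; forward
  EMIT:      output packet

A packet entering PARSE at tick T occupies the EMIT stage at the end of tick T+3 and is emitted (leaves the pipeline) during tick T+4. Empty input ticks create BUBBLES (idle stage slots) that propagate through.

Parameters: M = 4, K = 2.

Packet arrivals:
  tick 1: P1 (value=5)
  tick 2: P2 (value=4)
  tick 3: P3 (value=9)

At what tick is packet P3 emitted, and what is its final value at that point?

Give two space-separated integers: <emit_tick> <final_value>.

Tick 1: [PARSE:P1(v=5,ok=F), VALIDATE:-, TRANSFORM:-, EMIT:-] out:-; in:P1
Tick 2: [PARSE:P2(v=4,ok=F), VALIDATE:P1(v=5,ok=F), TRANSFORM:-, EMIT:-] out:-; in:P2
Tick 3: [PARSE:P3(v=9,ok=F), VALIDATE:P2(v=4,ok=F), TRANSFORM:P1(v=0,ok=F), EMIT:-] out:-; in:P3
Tick 4: [PARSE:-, VALIDATE:P3(v=9,ok=F), TRANSFORM:P2(v=0,ok=F), EMIT:P1(v=0,ok=F)] out:-; in:-
Tick 5: [PARSE:-, VALIDATE:-, TRANSFORM:P3(v=0,ok=F), EMIT:P2(v=0,ok=F)] out:P1(v=0); in:-
Tick 6: [PARSE:-, VALIDATE:-, TRANSFORM:-, EMIT:P3(v=0,ok=F)] out:P2(v=0); in:-
Tick 7: [PARSE:-, VALIDATE:-, TRANSFORM:-, EMIT:-] out:P3(v=0); in:-
P3: arrives tick 3, valid=False (id=3, id%4=3), emit tick 7, final value 0

Answer: 7 0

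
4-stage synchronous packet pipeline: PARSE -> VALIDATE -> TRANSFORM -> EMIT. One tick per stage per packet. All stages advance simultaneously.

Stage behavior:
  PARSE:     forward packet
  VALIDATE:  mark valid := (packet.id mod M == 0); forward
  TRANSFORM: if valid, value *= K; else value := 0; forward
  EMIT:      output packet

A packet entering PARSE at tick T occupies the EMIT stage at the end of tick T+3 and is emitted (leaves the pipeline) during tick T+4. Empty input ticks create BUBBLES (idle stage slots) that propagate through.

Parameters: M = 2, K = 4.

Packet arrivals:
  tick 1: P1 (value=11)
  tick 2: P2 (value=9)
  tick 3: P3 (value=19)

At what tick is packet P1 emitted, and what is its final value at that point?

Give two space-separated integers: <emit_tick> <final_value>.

Tick 1: [PARSE:P1(v=11,ok=F), VALIDATE:-, TRANSFORM:-, EMIT:-] out:-; in:P1
Tick 2: [PARSE:P2(v=9,ok=F), VALIDATE:P1(v=11,ok=F), TRANSFORM:-, EMIT:-] out:-; in:P2
Tick 3: [PARSE:P3(v=19,ok=F), VALIDATE:P2(v=9,ok=T), TRANSFORM:P1(v=0,ok=F), EMIT:-] out:-; in:P3
Tick 4: [PARSE:-, VALIDATE:P3(v=19,ok=F), TRANSFORM:P2(v=36,ok=T), EMIT:P1(v=0,ok=F)] out:-; in:-
Tick 5: [PARSE:-, VALIDATE:-, TRANSFORM:P3(v=0,ok=F), EMIT:P2(v=36,ok=T)] out:P1(v=0); in:-
Tick 6: [PARSE:-, VALIDATE:-, TRANSFORM:-, EMIT:P3(v=0,ok=F)] out:P2(v=36); in:-
Tick 7: [PARSE:-, VALIDATE:-, TRANSFORM:-, EMIT:-] out:P3(v=0); in:-
P1: arrives tick 1, valid=False (id=1, id%2=1), emit tick 5, final value 0

Answer: 5 0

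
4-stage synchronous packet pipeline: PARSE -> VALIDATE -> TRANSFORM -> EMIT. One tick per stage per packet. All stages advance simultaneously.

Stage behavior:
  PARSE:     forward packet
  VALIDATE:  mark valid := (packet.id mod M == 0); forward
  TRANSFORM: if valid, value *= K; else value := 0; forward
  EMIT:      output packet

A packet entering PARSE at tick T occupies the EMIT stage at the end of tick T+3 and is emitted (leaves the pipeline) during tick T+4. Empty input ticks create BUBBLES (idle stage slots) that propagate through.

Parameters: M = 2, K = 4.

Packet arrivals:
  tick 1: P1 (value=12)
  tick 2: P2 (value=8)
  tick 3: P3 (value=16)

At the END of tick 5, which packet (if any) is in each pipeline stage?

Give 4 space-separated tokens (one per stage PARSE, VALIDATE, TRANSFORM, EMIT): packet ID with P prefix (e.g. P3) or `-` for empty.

Answer: - - P3 P2

Derivation:
Tick 1: [PARSE:P1(v=12,ok=F), VALIDATE:-, TRANSFORM:-, EMIT:-] out:-; in:P1
Tick 2: [PARSE:P2(v=8,ok=F), VALIDATE:P1(v=12,ok=F), TRANSFORM:-, EMIT:-] out:-; in:P2
Tick 3: [PARSE:P3(v=16,ok=F), VALIDATE:P2(v=8,ok=T), TRANSFORM:P1(v=0,ok=F), EMIT:-] out:-; in:P3
Tick 4: [PARSE:-, VALIDATE:P3(v=16,ok=F), TRANSFORM:P2(v=32,ok=T), EMIT:P1(v=0,ok=F)] out:-; in:-
Tick 5: [PARSE:-, VALIDATE:-, TRANSFORM:P3(v=0,ok=F), EMIT:P2(v=32,ok=T)] out:P1(v=0); in:-
At end of tick 5: ['-', '-', 'P3', 'P2']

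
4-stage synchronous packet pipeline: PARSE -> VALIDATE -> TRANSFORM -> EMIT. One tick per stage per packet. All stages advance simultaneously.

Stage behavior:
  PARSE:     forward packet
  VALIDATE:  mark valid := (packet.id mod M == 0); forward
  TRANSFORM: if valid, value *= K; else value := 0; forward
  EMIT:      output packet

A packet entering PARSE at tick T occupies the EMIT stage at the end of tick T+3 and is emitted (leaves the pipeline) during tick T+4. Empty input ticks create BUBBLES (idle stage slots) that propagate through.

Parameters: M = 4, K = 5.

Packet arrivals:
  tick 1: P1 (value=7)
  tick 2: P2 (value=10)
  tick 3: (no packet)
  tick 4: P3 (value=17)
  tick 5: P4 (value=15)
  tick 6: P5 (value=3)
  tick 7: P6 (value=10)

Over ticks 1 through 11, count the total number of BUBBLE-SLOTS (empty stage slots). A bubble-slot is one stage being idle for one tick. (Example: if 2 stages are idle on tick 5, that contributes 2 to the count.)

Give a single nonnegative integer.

Answer: 20

Derivation:
Tick 1: [PARSE:P1(v=7,ok=F), VALIDATE:-, TRANSFORM:-, EMIT:-] out:-; bubbles=3
Tick 2: [PARSE:P2(v=10,ok=F), VALIDATE:P1(v=7,ok=F), TRANSFORM:-, EMIT:-] out:-; bubbles=2
Tick 3: [PARSE:-, VALIDATE:P2(v=10,ok=F), TRANSFORM:P1(v=0,ok=F), EMIT:-] out:-; bubbles=2
Tick 4: [PARSE:P3(v=17,ok=F), VALIDATE:-, TRANSFORM:P2(v=0,ok=F), EMIT:P1(v=0,ok=F)] out:-; bubbles=1
Tick 5: [PARSE:P4(v=15,ok=F), VALIDATE:P3(v=17,ok=F), TRANSFORM:-, EMIT:P2(v=0,ok=F)] out:P1(v=0); bubbles=1
Tick 6: [PARSE:P5(v=3,ok=F), VALIDATE:P4(v=15,ok=T), TRANSFORM:P3(v=0,ok=F), EMIT:-] out:P2(v=0); bubbles=1
Tick 7: [PARSE:P6(v=10,ok=F), VALIDATE:P5(v=3,ok=F), TRANSFORM:P4(v=75,ok=T), EMIT:P3(v=0,ok=F)] out:-; bubbles=0
Tick 8: [PARSE:-, VALIDATE:P6(v=10,ok=F), TRANSFORM:P5(v=0,ok=F), EMIT:P4(v=75,ok=T)] out:P3(v=0); bubbles=1
Tick 9: [PARSE:-, VALIDATE:-, TRANSFORM:P6(v=0,ok=F), EMIT:P5(v=0,ok=F)] out:P4(v=75); bubbles=2
Tick 10: [PARSE:-, VALIDATE:-, TRANSFORM:-, EMIT:P6(v=0,ok=F)] out:P5(v=0); bubbles=3
Tick 11: [PARSE:-, VALIDATE:-, TRANSFORM:-, EMIT:-] out:P6(v=0); bubbles=4
Total bubble-slots: 20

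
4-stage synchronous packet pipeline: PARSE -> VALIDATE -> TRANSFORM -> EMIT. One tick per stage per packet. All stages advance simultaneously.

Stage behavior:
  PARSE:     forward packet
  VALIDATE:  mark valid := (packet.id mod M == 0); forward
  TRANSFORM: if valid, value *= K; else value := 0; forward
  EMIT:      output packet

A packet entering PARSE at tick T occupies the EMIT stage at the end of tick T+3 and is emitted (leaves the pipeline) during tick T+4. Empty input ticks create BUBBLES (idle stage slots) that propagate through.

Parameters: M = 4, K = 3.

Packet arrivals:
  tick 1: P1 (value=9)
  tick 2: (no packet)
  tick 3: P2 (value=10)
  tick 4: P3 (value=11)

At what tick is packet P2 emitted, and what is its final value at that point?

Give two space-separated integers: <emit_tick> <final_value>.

Tick 1: [PARSE:P1(v=9,ok=F), VALIDATE:-, TRANSFORM:-, EMIT:-] out:-; in:P1
Tick 2: [PARSE:-, VALIDATE:P1(v=9,ok=F), TRANSFORM:-, EMIT:-] out:-; in:-
Tick 3: [PARSE:P2(v=10,ok=F), VALIDATE:-, TRANSFORM:P1(v=0,ok=F), EMIT:-] out:-; in:P2
Tick 4: [PARSE:P3(v=11,ok=F), VALIDATE:P2(v=10,ok=F), TRANSFORM:-, EMIT:P1(v=0,ok=F)] out:-; in:P3
Tick 5: [PARSE:-, VALIDATE:P3(v=11,ok=F), TRANSFORM:P2(v=0,ok=F), EMIT:-] out:P1(v=0); in:-
Tick 6: [PARSE:-, VALIDATE:-, TRANSFORM:P3(v=0,ok=F), EMIT:P2(v=0,ok=F)] out:-; in:-
Tick 7: [PARSE:-, VALIDATE:-, TRANSFORM:-, EMIT:P3(v=0,ok=F)] out:P2(v=0); in:-
Tick 8: [PARSE:-, VALIDATE:-, TRANSFORM:-, EMIT:-] out:P3(v=0); in:-
P2: arrives tick 3, valid=False (id=2, id%4=2), emit tick 7, final value 0

Answer: 7 0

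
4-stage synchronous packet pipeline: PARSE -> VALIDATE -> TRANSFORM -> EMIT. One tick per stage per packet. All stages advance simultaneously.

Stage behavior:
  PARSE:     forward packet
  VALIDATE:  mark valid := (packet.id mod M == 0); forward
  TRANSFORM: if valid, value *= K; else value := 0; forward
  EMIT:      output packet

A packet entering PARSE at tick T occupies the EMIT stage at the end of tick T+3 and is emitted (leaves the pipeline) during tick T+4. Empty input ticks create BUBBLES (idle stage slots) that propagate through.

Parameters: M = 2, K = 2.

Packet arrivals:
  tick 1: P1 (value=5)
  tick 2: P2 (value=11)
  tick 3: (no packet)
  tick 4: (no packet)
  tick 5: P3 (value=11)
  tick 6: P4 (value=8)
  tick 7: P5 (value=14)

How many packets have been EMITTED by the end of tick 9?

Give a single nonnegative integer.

Answer: 3

Derivation:
Tick 1: [PARSE:P1(v=5,ok=F), VALIDATE:-, TRANSFORM:-, EMIT:-] out:-; in:P1
Tick 2: [PARSE:P2(v=11,ok=F), VALIDATE:P1(v=5,ok=F), TRANSFORM:-, EMIT:-] out:-; in:P2
Tick 3: [PARSE:-, VALIDATE:P2(v=11,ok=T), TRANSFORM:P1(v=0,ok=F), EMIT:-] out:-; in:-
Tick 4: [PARSE:-, VALIDATE:-, TRANSFORM:P2(v=22,ok=T), EMIT:P1(v=0,ok=F)] out:-; in:-
Tick 5: [PARSE:P3(v=11,ok=F), VALIDATE:-, TRANSFORM:-, EMIT:P2(v=22,ok=T)] out:P1(v=0); in:P3
Tick 6: [PARSE:P4(v=8,ok=F), VALIDATE:P3(v=11,ok=F), TRANSFORM:-, EMIT:-] out:P2(v=22); in:P4
Tick 7: [PARSE:P5(v=14,ok=F), VALIDATE:P4(v=8,ok=T), TRANSFORM:P3(v=0,ok=F), EMIT:-] out:-; in:P5
Tick 8: [PARSE:-, VALIDATE:P5(v=14,ok=F), TRANSFORM:P4(v=16,ok=T), EMIT:P3(v=0,ok=F)] out:-; in:-
Tick 9: [PARSE:-, VALIDATE:-, TRANSFORM:P5(v=0,ok=F), EMIT:P4(v=16,ok=T)] out:P3(v=0); in:-
Emitted by tick 9: ['P1', 'P2', 'P3']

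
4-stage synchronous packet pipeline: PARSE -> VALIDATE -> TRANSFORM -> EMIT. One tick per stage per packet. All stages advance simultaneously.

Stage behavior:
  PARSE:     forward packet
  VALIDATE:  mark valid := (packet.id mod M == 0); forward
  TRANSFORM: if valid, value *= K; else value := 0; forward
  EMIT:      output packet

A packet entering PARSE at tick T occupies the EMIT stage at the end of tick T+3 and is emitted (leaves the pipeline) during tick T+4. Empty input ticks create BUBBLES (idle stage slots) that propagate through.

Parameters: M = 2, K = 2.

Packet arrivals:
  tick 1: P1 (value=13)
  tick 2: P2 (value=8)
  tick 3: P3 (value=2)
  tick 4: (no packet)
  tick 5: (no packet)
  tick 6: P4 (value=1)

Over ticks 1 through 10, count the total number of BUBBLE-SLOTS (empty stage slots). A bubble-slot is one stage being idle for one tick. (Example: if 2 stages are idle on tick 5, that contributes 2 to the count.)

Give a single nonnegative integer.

Answer: 24

Derivation:
Tick 1: [PARSE:P1(v=13,ok=F), VALIDATE:-, TRANSFORM:-, EMIT:-] out:-; bubbles=3
Tick 2: [PARSE:P2(v=8,ok=F), VALIDATE:P1(v=13,ok=F), TRANSFORM:-, EMIT:-] out:-; bubbles=2
Tick 3: [PARSE:P3(v=2,ok=F), VALIDATE:P2(v=8,ok=T), TRANSFORM:P1(v=0,ok=F), EMIT:-] out:-; bubbles=1
Tick 4: [PARSE:-, VALIDATE:P3(v=2,ok=F), TRANSFORM:P2(v=16,ok=T), EMIT:P1(v=0,ok=F)] out:-; bubbles=1
Tick 5: [PARSE:-, VALIDATE:-, TRANSFORM:P3(v=0,ok=F), EMIT:P2(v=16,ok=T)] out:P1(v=0); bubbles=2
Tick 6: [PARSE:P4(v=1,ok=F), VALIDATE:-, TRANSFORM:-, EMIT:P3(v=0,ok=F)] out:P2(v=16); bubbles=2
Tick 7: [PARSE:-, VALIDATE:P4(v=1,ok=T), TRANSFORM:-, EMIT:-] out:P3(v=0); bubbles=3
Tick 8: [PARSE:-, VALIDATE:-, TRANSFORM:P4(v=2,ok=T), EMIT:-] out:-; bubbles=3
Tick 9: [PARSE:-, VALIDATE:-, TRANSFORM:-, EMIT:P4(v=2,ok=T)] out:-; bubbles=3
Tick 10: [PARSE:-, VALIDATE:-, TRANSFORM:-, EMIT:-] out:P4(v=2); bubbles=4
Total bubble-slots: 24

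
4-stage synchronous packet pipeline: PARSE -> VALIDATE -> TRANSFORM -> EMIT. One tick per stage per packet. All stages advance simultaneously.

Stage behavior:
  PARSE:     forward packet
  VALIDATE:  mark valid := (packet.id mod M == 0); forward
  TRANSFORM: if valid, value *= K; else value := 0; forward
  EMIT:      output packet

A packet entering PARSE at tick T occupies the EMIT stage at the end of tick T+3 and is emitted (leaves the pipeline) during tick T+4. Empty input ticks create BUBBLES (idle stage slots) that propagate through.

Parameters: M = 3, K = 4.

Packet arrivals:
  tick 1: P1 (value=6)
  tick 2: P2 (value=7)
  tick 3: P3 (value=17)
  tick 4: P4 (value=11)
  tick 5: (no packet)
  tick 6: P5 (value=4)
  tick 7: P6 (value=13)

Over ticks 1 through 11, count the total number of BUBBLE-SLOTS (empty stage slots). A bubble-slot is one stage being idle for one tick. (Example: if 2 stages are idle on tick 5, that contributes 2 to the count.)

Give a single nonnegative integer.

Tick 1: [PARSE:P1(v=6,ok=F), VALIDATE:-, TRANSFORM:-, EMIT:-] out:-; bubbles=3
Tick 2: [PARSE:P2(v=7,ok=F), VALIDATE:P1(v=6,ok=F), TRANSFORM:-, EMIT:-] out:-; bubbles=2
Tick 3: [PARSE:P3(v=17,ok=F), VALIDATE:P2(v=7,ok=F), TRANSFORM:P1(v=0,ok=F), EMIT:-] out:-; bubbles=1
Tick 4: [PARSE:P4(v=11,ok=F), VALIDATE:P3(v=17,ok=T), TRANSFORM:P2(v=0,ok=F), EMIT:P1(v=0,ok=F)] out:-; bubbles=0
Tick 5: [PARSE:-, VALIDATE:P4(v=11,ok=F), TRANSFORM:P3(v=68,ok=T), EMIT:P2(v=0,ok=F)] out:P1(v=0); bubbles=1
Tick 6: [PARSE:P5(v=4,ok=F), VALIDATE:-, TRANSFORM:P4(v=0,ok=F), EMIT:P3(v=68,ok=T)] out:P2(v=0); bubbles=1
Tick 7: [PARSE:P6(v=13,ok=F), VALIDATE:P5(v=4,ok=F), TRANSFORM:-, EMIT:P4(v=0,ok=F)] out:P3(v=68); bubbles=1
Tick 8: [PARSE:-, VALIDATE:P6(v=13,ok=T), TRANSFORM:P5(v=0,ok=F), EMIT:-] out:P4(v=0); bubbles=2
Tick 9: [PARSE:-, VALIDATE:-, TRANSFORM:P6(v=52,ok=T), EMIT:P5(v=0,ok=F)] out:-; bubbles=2
Tick 10: [PARSE:-, VALIDATE:-, TRANSFORM:-, EMIT:P6(v=52,ok=T)] out:P5(v=0); bubbles=3
Tick 11: [PARSE:-, VALIDATE:-, TRANSFORM:-, EMIT:-] out:P6(v=52); bubbles=4
Total bubble-slots: 20

Answer: 20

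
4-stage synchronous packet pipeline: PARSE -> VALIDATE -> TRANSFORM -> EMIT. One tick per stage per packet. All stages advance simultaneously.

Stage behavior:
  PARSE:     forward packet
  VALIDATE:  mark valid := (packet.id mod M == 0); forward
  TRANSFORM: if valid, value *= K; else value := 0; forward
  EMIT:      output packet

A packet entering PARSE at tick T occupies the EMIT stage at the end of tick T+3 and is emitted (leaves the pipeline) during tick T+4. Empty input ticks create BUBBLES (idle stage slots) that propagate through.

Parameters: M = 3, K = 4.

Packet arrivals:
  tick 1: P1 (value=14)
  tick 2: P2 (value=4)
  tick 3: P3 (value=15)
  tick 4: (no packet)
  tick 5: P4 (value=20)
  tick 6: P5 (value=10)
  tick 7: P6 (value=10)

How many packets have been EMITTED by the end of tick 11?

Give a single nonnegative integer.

Answer: 6

Derivation:
Tick 1: [PARSE:P1(v=14,ok=F), VALIDATE:-, TRANSFORM:-, EMIT:-] out:-; in:P1
Tick 2: [PARSE:P2(v=4,ok=F), VALIDATE:P1(v=14,ok=F), TRANSFORM:-, EMIT:-] out:-; in:P2
Tick 3: [PARSE:P3(v=15,ok=F), VALIDATE:P2(v=4,ok=F), TRANSFORM:P1(v=0,ok=F), EMIT:-] out:-; in:P3
Tick 4: [PARSE:-, VALIDATE:P3(v=15,ok=T), TRANSFORM:P2(v=0,ok=F), EMIT:P1(v=0,ok=F)] out:-; in:-
Tick 5: [PARSE:P4(v=20,ok=F), VALIDATE:-, TRANSFORM:P3(v=60,ok=T), EMIT:P2(v=0,ok=F)] out:P1(v=0); in:P4
Tick 6: [PARSE:P5(v=10,ok=F), VALIDATE:P4(v=20,ok=F), TRANSFORM:-, EMIT:P3(v=60,ok=T)] out:P2(v=0); in:P5
Tick 7: [PARSE:P6(v=10,ok=F), VALIDATE:P5(v=10,ok=F), TRANSFORM:P4(v=0,ok=F), EMIT:-] out:P3(v=60); in:P6
Tick 8: [PARSE:-, VALIDATE:P6(v=10,ok=T), TRANSFORM:P5(v=0,ok=F), EMIT:P4(v=0,ok=F)] out:-; in:-
Tick 9: [PARSE:-, VALIDATE:-, TRANSFORM:P6(v=40,ok=T), EMIT:P5(v=0,ok=F)] out:P4(v=0); in:-
Tick 10: [PARSE:-, VALIDATE:-, TRANSFORM:-, EMIT:P6(v=40,ok=T)] out:P5(v=0); in:-
Tick 11: [PARSE:-, VALIDATE:-, TRANSFORM:-, EMIT:-] out:P6(v=40); in:-
Emitted by tick 11: ['P1', 'P2', 'P3', 'P4', 'P5', 'P6']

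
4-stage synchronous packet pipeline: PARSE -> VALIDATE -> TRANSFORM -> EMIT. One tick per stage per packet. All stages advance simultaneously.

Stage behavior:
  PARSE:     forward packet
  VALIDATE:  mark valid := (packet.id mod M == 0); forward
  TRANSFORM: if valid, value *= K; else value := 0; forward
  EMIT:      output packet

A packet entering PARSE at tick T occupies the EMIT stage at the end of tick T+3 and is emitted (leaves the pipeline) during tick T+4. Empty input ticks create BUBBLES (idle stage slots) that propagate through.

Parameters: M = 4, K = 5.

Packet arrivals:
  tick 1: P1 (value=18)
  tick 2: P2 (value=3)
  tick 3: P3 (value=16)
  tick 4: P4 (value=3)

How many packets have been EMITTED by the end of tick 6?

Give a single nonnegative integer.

Answer: 2

Derivation:
Tick 1: [PARSE:P1(v=18,ok=F), VALIDATE:-, TRANSFORM:-, EMIT:-] out:-; in:P1
Tick 2: [PARSE:P2(v=3,ok=F), VALIDATE:P1(v=18,ok=F), TRANSFORM:-, EMIT:-] out:-; in:P2
Tick 3: [PARSE:P3(v=16,ok=F), VALIDATE:P2(v=3,ok=F), TRANSFORM:P1(v=0,ok=F), EMIT:-] out:-; in:P3
Tick 4: [PARSE:P4(v=3,ok=F), VALIDATE:P3(v=16,ok=F), TRANSFORM:P2(v=0,ok=F), EMIT:P1(v=0,ok=F)] out:-; in:P4
Tick 5: [PARSE:-, VALIDATE:P4(v=3,ok=T), TRANSFORM:P3(v=0,ok=F), EMIT:P2(v=0,ok=F)] out:P1(v=0); in:-
Tick 6: [PARSE:-, VALIDATE:-, TRANSFORM:P4(v=15,ok=T), EMIT:P3(v=0,ok=F)] out:P2(v=0); in:-
Emitted by tick 6: ['P1', 'P2']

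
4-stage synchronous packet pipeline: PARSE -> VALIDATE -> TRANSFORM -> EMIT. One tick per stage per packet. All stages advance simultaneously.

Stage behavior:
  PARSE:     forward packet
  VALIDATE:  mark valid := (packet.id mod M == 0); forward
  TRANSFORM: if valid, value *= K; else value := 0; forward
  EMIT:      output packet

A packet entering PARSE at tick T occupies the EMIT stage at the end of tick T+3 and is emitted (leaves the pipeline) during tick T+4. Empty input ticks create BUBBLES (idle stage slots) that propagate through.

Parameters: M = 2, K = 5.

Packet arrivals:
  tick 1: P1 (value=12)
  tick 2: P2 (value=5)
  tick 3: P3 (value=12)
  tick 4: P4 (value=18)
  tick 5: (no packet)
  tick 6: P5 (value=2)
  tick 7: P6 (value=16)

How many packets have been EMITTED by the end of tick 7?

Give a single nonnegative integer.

Tick 1: [PARSE:P1(v=12,ok=F), VALIDATE:-, TRANSFORM:-, EMIT:-] out:-; in:P1
Tick 2: [PARSE:P2(v=5,ok=F), VALIDATE:P1(v=12,ok=F), TRANSFORM:-, EMIT:-] out:-; in:P2
Tick 3: [PARSE:P3(v=12,ok=F), VALIDATE:P2(v=5,ok=T), TRANSFORM:P1(v=0,ok=F), EMIT:-] out:-; in:P3
Tick 4: [PARSE:P4(v=18,ok=F), VALIDATE:P3(v=12,ok=F), TRANSFORM:P2(v=25,ok=T), EMIT:P1(v=0,ok=F)] out:-; in:P4
Tick 5: [PARSE:-, VALIDATE:P4(v=18,ok=T), TRANSFORM:P3(v=0,ok=F), EMIT:P2(v=25,ok=T)] out:P1(v=0); in:-
Tick 6: [PARSE:P5(v=2,ok=F), VALIDATE:-, TRANSFORM:P4(v=90,ok=T), EMIT:P3(v=0,ok=F)] out:P2(v=25); in:P5
Tick 7: [PARSE:P6(v=16,ok=F), VALIDATE:P5(v=2,ok=F), TRANSFORM:-, EMIT:P4(v=90,ok=T)] out:P3(v=0); in:P6
Emitted by tick 7: ['P1', 'P2', 'P3']

Answer: 3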